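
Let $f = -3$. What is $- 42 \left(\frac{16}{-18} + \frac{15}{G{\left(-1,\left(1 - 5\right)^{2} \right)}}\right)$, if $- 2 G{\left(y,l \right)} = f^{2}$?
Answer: $\frac{532}{3} \approx 177.33$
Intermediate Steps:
$G{\left(y,l \right)} = - \frac{9}{2}$ ($G{\left(y,l \right)} = - \frac{\left(-3\right)^{2}}{2} = \left(- \frac{1}{2}\right) 9 = - \frac{9}{2}$)
$- 42 \left(\frac{16}{-18} + \frac{15}{G{\left(-1,\left(1 - 5\right)^{2} \right)}}\right) = - 42 \left(\frac{16}{-18} + \frac{15}{- \frac{9}{2}}\right) = - 42 \left(16 \left(- \frac{1}{18}\right) + 15 \left(- \frac{2}{9}\right)\right) = - 42 \left(- \frac{8}{9} - \frac{10}{3}\right) = \left(-42\right) \left(- \frac{38}{9}\right) = \frac{532}{3}$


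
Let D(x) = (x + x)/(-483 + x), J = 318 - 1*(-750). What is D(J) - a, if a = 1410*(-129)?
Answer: 35469262/195 ≈ 1.8189e+5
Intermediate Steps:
J = 1068 (J = 318 + 750 = 1068)
D(x) = 2*x/(-483 + x) (D(x) = (2*x)/(-483 + x) = 2*x/(-483 + x))
a = -181890
D(J) - a = 2*1068/(-483 + 1068) - 1*(-181890) = 2*1068/585 + 181890 = 2*1068*(1/585) + 181890 = 712/195 + 181890 = 35469262/195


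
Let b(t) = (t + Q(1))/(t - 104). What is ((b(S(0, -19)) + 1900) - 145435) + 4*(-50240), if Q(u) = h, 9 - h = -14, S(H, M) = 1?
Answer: -35483009/103 ≈ -3.4450e+5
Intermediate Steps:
h = 23 (h = 9 - 1*(-14) = 9 + 14 = 23)
Q(u) = 23
b(t) = (23 + t)/(-104 + t) (b(t) = (t + 23)/(t - 104) = (23 + t)/(-104 + t))
((b(S(0, -19)) + 1900) - 145435) + 4*(-50240) = (((23 + 1)/(-104 + 1) + 1900) - 145435) + 4*(-50240) = ((24/(-103) + 1900) - 145435) - 200960 = ((-1/103*24 + 1900) - 145435) - 200960 = ((-24/103 + 1900) - 145435) - 200960 = (195676/103 - 145435) - 200960 = -14784129/103 - 200960 = -35483009/103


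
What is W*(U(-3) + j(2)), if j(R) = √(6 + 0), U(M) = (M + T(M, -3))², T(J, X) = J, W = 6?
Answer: 216 + 6*√6 ≈ 230.70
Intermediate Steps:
U(M) = 4*M² (U(M) = (M + M)² = (2*M)² = 4*M²)
j(R) = √6
W*(U(-3) + j(2)) = 6*(4*(-3)² + √6) = 6*(4*9 + √6) = 6*(36 + √6) = 216 + 6*√6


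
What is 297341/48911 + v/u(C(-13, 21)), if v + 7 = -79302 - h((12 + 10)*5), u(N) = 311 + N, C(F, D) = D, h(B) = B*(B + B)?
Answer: -4964011487/16238452 ≈ -305.69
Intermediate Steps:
h(B) = 2*B² (h(B) = B*(2*B) = 2*B²)
v = -103509 (v = -7 + (-79302 - 2*((12 + 10)*5)²) = -7 + (-79302 - 2*(22*5)²) = -7 + (-79302 - 2*110²) = -7 + (-79302 - 2*12100) = -7 + (-79302 - 1*24200) = -7 + (-79302 - 24200) = -7 - 103502 = -103509)
297341/48911 + v/u(C(-13, 21)) = 297341/48911 - 103509/(311 + 21) = 297341*(1/48911) - 103509/332 = 297341/48911 - 103509*1/332 = 297341/48911 - 103509/332 = -4964011487/16238452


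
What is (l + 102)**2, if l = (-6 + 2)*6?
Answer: 6084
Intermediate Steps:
l = -24 (l = -4*6 = -24)
(l + 102)**2 = (-24 + 102)**2 = 78**2 = 6084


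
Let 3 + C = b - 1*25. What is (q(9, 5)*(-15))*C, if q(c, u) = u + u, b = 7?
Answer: 3150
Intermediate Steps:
q(c, u) = 2*u
C = -21 (C = -3 + (7 - 1*25) = -3 + (7 - 25) = -3 - 18 = -21)
(q(9, 5)*(-15))*C = ((2*5)*(-15))*(-21) = (10*(-15))*(-21) = -150*(-21) = 3150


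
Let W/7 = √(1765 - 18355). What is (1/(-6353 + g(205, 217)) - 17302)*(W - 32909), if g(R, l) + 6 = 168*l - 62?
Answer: 17101674210221/30035 - 3637658983*I*√16590/30035 ≈ 5.6939e+8 - 1.56e+7*I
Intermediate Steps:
W = 7*I*√16590 (W = 7*√(1765 - 18355) = 7*√(-16590) = 7*(I*√16590) = 7*I*√16590 ≈ 901.62*I)
g(R, l) = -68 + 168*l (g(R, l) = -6 + (168*l - 62) = -6 + (-62 + 168*l) = -68 + 168*l)
(1/(-6353 + g(205, 217)) - 17302)*(W - 32909) = (1/(-6353 + (-68 + 168*217)) - 17302)*(7*I*√16590 - 32909) = (1/(-6353 + (-68 + 36456)) - 17302)*(-32909 + 7*I*√16590) = (1/(-6353 + 36388) - 17302)*(-32909 + 7*I*√16590) = (1/30035 - 17302)*(-32909 + 7*I*√16590) = -519665569*(-32909 + 7*I*√16590)/30035 = 17101674210221/30035 - 3637658983*I*√16590/30035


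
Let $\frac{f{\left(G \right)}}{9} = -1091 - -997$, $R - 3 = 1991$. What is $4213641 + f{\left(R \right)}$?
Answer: $4212795$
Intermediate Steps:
$R = 1994$ ($R = 3 + 1991 = 1994$)
$f{\left(G \right)} = -846$ ($f{\left(G \right)} = 9 \left(-1091 - -997\right) = 9 \left(-1091 + 997\right) = 9 \left(-94\right) = -846$)
$4213641 + f{\left(R \right)} = 4213641 - 846 = 4212795$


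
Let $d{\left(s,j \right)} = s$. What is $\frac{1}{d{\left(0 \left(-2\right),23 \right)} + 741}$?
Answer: $\frac{1}{741} \approx 0.0013495$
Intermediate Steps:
$\frac{1}{d{\left(0 \left(-2\right),23 \right)} + 741} = \frac{1}{0 \left(-2\right) + 741} = \frac{1}{0 + 741} = \frac{1}{741}$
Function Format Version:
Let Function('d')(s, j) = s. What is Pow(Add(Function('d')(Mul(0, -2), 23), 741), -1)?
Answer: Rational(1, 741) ≈ 0.0013495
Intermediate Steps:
Pow(Add(Function('d')(Mul(0, -2), 23), 741), -1) = Pow(Add(Mul(0, -2), 741), -1) = Pow(Add(0, 741), -1) = Pow(741, -1) = Rational(1, 741)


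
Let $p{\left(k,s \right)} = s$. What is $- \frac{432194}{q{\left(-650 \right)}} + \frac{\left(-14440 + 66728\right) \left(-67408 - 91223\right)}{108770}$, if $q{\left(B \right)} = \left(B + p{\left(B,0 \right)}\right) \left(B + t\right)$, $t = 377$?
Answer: $- \frac{10513611654107}{137865975} \approx -76260.0$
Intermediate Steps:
$q{\left(B \right)} = B \left(377 + B\right)$ ($q{\left(B \right)} = \left(B + 0\right) \left(B + 377\right) = B \left(377 + B\right)$)
$- \frac{432194}{q{\left(-650 \right)}} + \frac{\left(-14440 + 66728\right) \left(-67408 - 91223\right)}{108770} = - \frac{432194}{\left(-650\right) \left(377 - 650\right)} + \frac{\left(-14440 + 66728\right) \left(-67408 - 91223\right)}{108770} = - \frac{432194}{\left(-650\right) \left(-273\right)} + 52288 \left(-158631\right) \frac{1}{108770} = - \frac{432194}{177450} - \frac{4147248864}{54385} = \left(-432194\right) \frac{1}{177450} - \frac{4147248864}{54385} = - \frac{30871}{12675} - \frac{4147248864}{54385} = - \frac{10513611654107}{137865975}$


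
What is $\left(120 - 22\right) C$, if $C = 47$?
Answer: $4606$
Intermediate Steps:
$\left(120 - 22\right) C = \left(120 - 22\right) 47 = 98 \cdot 47 = 4606$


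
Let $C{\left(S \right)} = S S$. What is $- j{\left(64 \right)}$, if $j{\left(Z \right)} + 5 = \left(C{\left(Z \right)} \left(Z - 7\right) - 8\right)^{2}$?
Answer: $-54505439291$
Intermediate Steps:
$C{\left(S \right)} = S^{2}$
$j{\left(Z \right)} = -5 + \left(-8 + Z^{2} \left(-7 + Z\right)\right)^{2}$ ($j{\left(Z \right)} = -5 + \left(Z^{2} \left(Z - 7\right) - 8\right)^{2} = -5 + \left(Z^{2} \left(-7 + Z\right) - 8\right)^{2} = -5 + \left(-8 + Z^{2} \left(-7 + Z\right)\right)^{2}$)
$- j{\left(64 \right)} = - (-5 + \left(8 - 64^{3} + 7 \cdot 64^{2}\right)^{2}) = - (-5 + \left(8 - 262144 + 7 \cdot 4096\right)^{2}) = - (-5 + \left(8 - 262144 + 28672\right)^{2}) = - (-5 + \left(-233464\right)^{2}) = - (-5 + 54505439296) = \left(-1\right) 54505439291 = -54505439291$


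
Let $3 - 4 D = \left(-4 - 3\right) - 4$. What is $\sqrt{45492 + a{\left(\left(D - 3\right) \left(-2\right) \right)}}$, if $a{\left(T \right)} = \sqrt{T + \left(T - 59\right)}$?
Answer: $\sqrt{45492 + i \sqrt{61}} \approx 213.29 + 0.018 i$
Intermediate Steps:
$D = \frac{7}{2}$ ($D = \frac{3}{4} - \frac{\left(-4 - 3\right) - 4}{4} = \frac{3}{4} - \frac{-7 - 4}{4} = \frac{3}{4} - - \frac{11}{4} = \frac{3}{4} + \frac{11}{4} = \frac{7}{2} \approx 3.5$)
$a{\left(T \right)} = \sqrt{-59 + 2 T}$ ($a{\left(T \right)} = \sqrt{T + \left(-59 + T\right)} = \sqrt{-59 + 2 T}$)
$\sqrt{45492 + a{\left(\left(D - 3\right) \left(-2\right) \right)}} = \sqrt{45492 + \sqrt{-59 + 2 \left(\frac{7}{2} - 3\right) \left(-2\right)}} = \sqrt{45492 + \sqrt{-59 + 2 \cdot \frac{1}{2} \left(-2\right)}} = \sqrt{45492 + \sqrt{-59 + 2 \left(-1\right)}} = \sqrt{45492 + \sqrt{-59 - 2}} = \sqrt{45492 + \sqrt{-61}} = \sqrt{45492 + i \sqrt{61}}$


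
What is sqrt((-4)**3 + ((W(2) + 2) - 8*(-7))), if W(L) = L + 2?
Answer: I*sqrt(2) ≈ 1.4142*I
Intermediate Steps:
W(L) = 2 + L
sqrt((-4)**3 + ((W(2) + 2) - 8*(-7))) = sqrt((-4)**3 + (((2 + 2) + 2) - 8*(-7))) = sqrt(-64 + ((4 + 2) + 56)) = sqrt(-64 + (6 + 56)) = sqrt(-64 + 62) = sqrt(-2) = I*sqrt(2)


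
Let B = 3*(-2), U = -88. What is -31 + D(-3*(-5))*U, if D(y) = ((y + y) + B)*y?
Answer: -31711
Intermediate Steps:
B = -6
D(y) = y*(-6 + 2*y) (D(y) = ((y + y) - 6)*y = (2*y - 6)*y = (-6 + 2*y)*y = y*(-6 + 2*y))
-31 + D(-3*(-5))*U = -31 + (2*(-3*(-5))*(-3 - 3*(-5)))*(-88) = -31 + (2*15*(-3 + 15))*(-88) = -31 + (2*15*12)*(-88) = -31 + 360*(-88) = -31 - 31680 = -31711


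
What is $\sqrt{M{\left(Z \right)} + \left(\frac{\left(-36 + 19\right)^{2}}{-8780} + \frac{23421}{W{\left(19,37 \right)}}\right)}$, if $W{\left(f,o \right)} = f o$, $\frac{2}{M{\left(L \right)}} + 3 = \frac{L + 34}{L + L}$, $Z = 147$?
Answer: $\frac{\sqrt{110919431609874745}}{58470410} \approx 5.696$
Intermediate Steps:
$M{\left(L \right)} = \frac{2}{-3 + \frac{34 + L}{2 L}}$ ($M{\left(L \right)} = \frac{2}{-3 + \frac{L + 34}{L + L}} = \frac{2}{-3 + \frac{34 + L}{2 L}}$)
$\sqrt{M{\left(Z \right)} + \left(\frac{\left(-36 + 19\right)^{2}}{-8780} + \frac{23421}{W{\left(19,37 \right)}}\right)} = \sqrt{\left(-4\right) 147 \frac{1}{-34 + 5 \cdot 147} + \left(\frac{\left(-36 + 19\right)^{2}}{-8780} + \frac{23421}{19 \cdot 37}\right)} = \sqrt{\left(-4\right) 147 \frac{1}{-34 + 735} + \left(\left(-17\right)^{2} \left(- \frac{1}{8780}\right) + \frac{23421}{703}\right)} = \sqrt{\left(-4\right) 147 \cdot \frac{1}{701} + \left(289 \left(- \frac{1}{8780}\right) + 23421 \cdot \frac{1}{703}\right)} = \sqrt{\left(-4\right) 147 \cdot \frac{1}{701} + \left(- \frac{289}{8780} + \frac{633}{19}\right)} = \sqrt{- \frac{588}{701} + \frac{5552249}{166820}} = \sqrt{\frac{3794036389}{116940820}} = \frac{\sqrt{110919431609874745}}{58470410}$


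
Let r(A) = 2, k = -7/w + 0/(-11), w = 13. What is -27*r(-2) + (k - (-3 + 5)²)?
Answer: -761/13 ≈ -58.538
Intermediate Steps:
k = -7/13 (k = -7/13 + 0/(-11) = -7*1/13 + 0*(-1/11) = -7/13 + 0 = -7/13 ≈ -0.53846)
-27*r(-2) + (k - (-3 + 5)²) = -27*2 + (-7/13 - (-3 + 5)²) = -54 + (-7/13 - 1*2²) = -54 + (-7/13 - 1*4) = -54 + (-7/13 - 4) = -54 - 59/13 = -761/13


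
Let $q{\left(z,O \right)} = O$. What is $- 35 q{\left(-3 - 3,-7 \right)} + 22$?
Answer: $267$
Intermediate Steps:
$- 35 q{\left(-3 - 3,-7 \right)} + 22 = \left(-35\right) \left(-7\right) + 22 = 245 + 22 = 267$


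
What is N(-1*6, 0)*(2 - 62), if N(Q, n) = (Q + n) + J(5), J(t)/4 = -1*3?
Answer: 1080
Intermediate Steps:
J(t) = -12 (J(t) = 4*(-1*3) = 4*(-3) = -12)
N(Q, n) = -12 + Q + n (N(Q, n) = (Q + n) - 12 = -12 + Q + n)
N(-1*6, 0)*(2 - 62) = (-12 - 1*6 + 0)*(2 - 62) = (-12 - 6 + 0)*(-60) = -18*(-60) = 1080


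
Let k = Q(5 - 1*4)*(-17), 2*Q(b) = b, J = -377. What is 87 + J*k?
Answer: 6583/2 ≈ 3291.5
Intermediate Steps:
Q(b) = b/2
k = -17/2 (k = ((5 - 1*4)/2)*(-17) = ((5 - 4)/2)*(-17) = ((1/2)*1)*(-17) = (1/2)*(-17) = -17/2 ≈ -8.5000)
87 + J*k = 87 - 377*(-17/2) = 87 + 6409/2 = 6583/2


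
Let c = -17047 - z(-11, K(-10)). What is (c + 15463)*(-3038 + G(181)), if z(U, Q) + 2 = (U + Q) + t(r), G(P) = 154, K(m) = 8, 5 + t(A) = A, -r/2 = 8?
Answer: 4493272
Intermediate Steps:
r = -16 (r = -2*8 = -16)
t(A) = -5 + A
z(U, Q) = -23 + Q + U (z(U, Q) = -2 + ((U + Q) + (-5 - 16)) = -2 + ((Q + U) - 21) = -2 + (-21 + Q + U) = -23 + Q + U)
c = -17021 (c = -17047 - (-23 + 8 - 11) = -17047 - 1*(-26) = -17047 + 26 = -17021)
(c + 15463)*(-3038 + G(181)) = (-17021 + 15463)*(-3038 + 154) = -1558*(-2884) = 4493272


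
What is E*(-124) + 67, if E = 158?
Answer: -19525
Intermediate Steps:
E*(-124) + 67 = 158*(-124) + 67 = -19592 + 67 = -19525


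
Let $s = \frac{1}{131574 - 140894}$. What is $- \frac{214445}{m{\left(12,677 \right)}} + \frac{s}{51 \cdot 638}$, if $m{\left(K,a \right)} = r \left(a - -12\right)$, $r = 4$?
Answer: $- \frac{16257834585989}{208942116240} \approx -77.81$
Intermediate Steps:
$s = - \frac{1}{9320}$ ($s = \frac{1}{131574 - 140894} = \frac{1}{-9320} = - \frac{1}{9320} \approx -0.0001073$)
$m{\left(K,a \right)} = 48 + 4 a$ ($m{\left(K,a \right)} = 4 \left(a - -12\right) = 4 \left(a + 12\right) = 4 \left(12 + a\right) = 48 + 4 a$)
$- \frac{214445}{m{\left(12,677 \right)}} + \frac{s}{51 \cdot 638} = - \frac{214445}{48 + 4 \cdot 677} - \frac{1}{9320 \cdot 51 \cdot 638} = - \frac{214445}{48 + 2708} - \frac{1}{9320 \cdot 32538} = - \frac{214445}{2756} - \frac{1}{303254160} = - \frac{16257834585989}{208942116240}$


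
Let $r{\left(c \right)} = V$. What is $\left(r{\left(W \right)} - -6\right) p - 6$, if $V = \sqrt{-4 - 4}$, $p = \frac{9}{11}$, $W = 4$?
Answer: $- \frac{12}{11} + \frac{18 i \sqrt{2}}{11} \approx -1.0909 + 2.3142 i$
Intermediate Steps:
$p = \frac{9}{11}$ ($p = 9 \cdot \frac{1}{11} = \frac{9}{11} \approx 0.81818$)
$V = 2 i \sqrt{2}$ ($V = \sqrt{-8} = 2 i \sqrt{2} \approx 2.8284 i$)
$r{\left(c \right)} = 2 i \sqrt{2}$
$\left(r{\left(W \right)} - -6\right) p - 6 = \left(2 i \sqrt{2} - -6\right) \frac{9}{11} - 6 = \left(2 i \sqrt{2} + 6\right) \frac{9}{11} - 6 = \left(6 + 2 i \sqrt{2}\right) \frac{9}{11} - 6 = \left(\frac{54}{11} + \frac{18 i \sqrt{2}}{11}\right) - 6 = - \frac{12}{11} + \frac{18 i \sqrt{2}}{11}$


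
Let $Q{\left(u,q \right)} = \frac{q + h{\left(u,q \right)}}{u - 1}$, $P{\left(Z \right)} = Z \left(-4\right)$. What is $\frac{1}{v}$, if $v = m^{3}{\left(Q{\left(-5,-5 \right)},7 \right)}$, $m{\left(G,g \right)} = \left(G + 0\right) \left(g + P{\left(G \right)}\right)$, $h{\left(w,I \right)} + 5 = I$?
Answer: $- \frac{8}{3375} \approx -0.0023704$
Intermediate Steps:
$P{\left(Z \right)} = - 4 Z$
$h{\left(w,I \right)} = -5 + I$
$Q{\left(u,q \right)} = \frac{-5 + 2 q}{-1 + u}$ ($Q{\left(u,q \right)} = \frac{q + \left(-5 + q\right)}{u - 1} = \frac{-5 + 2 q}{-1 + u}$)
$m{\left(G,g \right)} = G \left(g - 4 G\right)$ ($m{\left(G,g \right)} = \left(G + 0\right) \left(g - 4 G\right) = G \left(g - 4 G\right)$)
$v = - \frac{3375}{8}$ ($v = \left(\frac{-5 + 2 \left(-5\right)}{-1 - 5} \left(7 - 4 \frac{-5 + 2 \left(-5\right)}{-1 - 5}\right)\right)^{3} = \left(\frac{-5 - 10}{-6} \left(7 - 4 \frac{-5 - 10}{-6}\right)\right)^{3} = \left(\left(- \frac{1}{6}\right) \left(-15\right) \left(7 - 4 \left(\left(- \frac{1}{6}\right) \left(-15\right)\right)\right)\right)^{3} = \left(\frac{5 \left(7 - 10\right)}{2}\right)^{3} = \left(\frac{5}{2} \left(-3\right)\right)^{3} = \left(- \frac{15}{2}\right)^{3} = - \frac{3375}{8} \approx -421.88$)
$\frac{1}{v} = \frac{1}{- \frac{3375}{8}} = - \frac{8}{3375}$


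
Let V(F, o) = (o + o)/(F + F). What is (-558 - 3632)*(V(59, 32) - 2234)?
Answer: 552133060/59 ≈ 9.3582e+6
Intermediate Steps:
V(F, o) = o/F (V(F, o) = (2*o)/((2*F)) = (2*o)*(1/(2*F)) = o/F)
(-558 - 3632)*(V(59, 32) - 2234) = (-558 - 3632)*(32/59 - 2234) = -4190*(32*(1/59) - 2234) = -4190*(32/59 - 2234) = -4190*(-131774/59) = 552133060/59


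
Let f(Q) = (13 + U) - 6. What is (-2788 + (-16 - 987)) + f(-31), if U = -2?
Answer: -3786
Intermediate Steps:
f(Q) = 5 (f(Q) = (13 - 2) - 6 = 11 - 6 = 5)
(-2788 + (-16 - 987)) + f(-31) = (-2788 + (-16 - 987)) + 5 = (-2788 - 1003) + 5 = -3791 + 5 = -3786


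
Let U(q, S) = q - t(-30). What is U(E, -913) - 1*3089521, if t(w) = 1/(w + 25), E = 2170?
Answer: -15436754/5 ≈ -3.0874e+6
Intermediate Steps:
t(w) = 1/(25 + w)
U(q, S) = 1/5 + q (U(q, S) = q - 1/(25 - 30) = q - 1/(-5) = q - 1*(-1/5) = q + 1/5 = 1/5 + q)
U(E, -913) - 1*3089521 = (1/5 + 2170) - 1*3089521 = 10851/5 - 3089521 = -15436754/5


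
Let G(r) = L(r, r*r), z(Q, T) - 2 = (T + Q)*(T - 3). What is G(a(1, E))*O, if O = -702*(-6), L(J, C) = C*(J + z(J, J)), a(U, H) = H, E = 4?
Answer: 943488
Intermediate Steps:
z(Q, T) = 2 + (-3 + T)*(Q + T) (z(Q, T) = 2 + (T + Q)*(T - 3) = 2 + (Q + T)*(-3 + T) = 2 + (-3 + T)*(Q + T))
L(J, C) = C*(2 - 5*J + 2*J²) (L(J, C) = C*(J + (2 + J² - 3*J - 3*J + J*J)) = C*(J + (2 + J² - 3*J - 3*J + J²)) = C*(J + (2 - 6*J + 2*J²)) = C*(2 - 5*J + 2*J²))
O = 4212
G(r) = r²*(2 - 5*r + 2*r²) (G(r) = (r*r)*(2 - 5*r + 2*r²) = r²*(2 - 5*r + 2*r²))
G(a(1, E))*O = (4²*(2 - 5*4 + 2*4²))*4212 = (16*(2 - 20 + 2*16))*4212 = (16*(2 - 20 + 32))*4212 = (16*14)*4212 = 224*4212 = 943488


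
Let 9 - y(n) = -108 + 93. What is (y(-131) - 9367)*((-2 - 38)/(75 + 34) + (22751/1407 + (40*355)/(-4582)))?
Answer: -41702874671827/351354633 ≈ -1.1869e+5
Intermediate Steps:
y(n) = 24 (y(n) = 9 - (-108 + 93) = 9 - 1*(-15) = 9 + 15 = 24)
(y(-131) - 9367)*((-2 - 38)/(75 + 34) + (22751/1407 + (40*355)/(-4582))) = (24 - 9367)*((-2 - 38)/(75 + 34) + (22751/1407 + (40*355)/(-4582))) = -9343*(-40/109 + (22751*(1/1407) + 14200*(-1/4582))) = -9343*(-40*1/109 + (22751/1407 - 7100/2291)) = -9343*(-40/109 + 42132841/3223437) = -9343*4463542189/351354633 = -41702874671827/351354633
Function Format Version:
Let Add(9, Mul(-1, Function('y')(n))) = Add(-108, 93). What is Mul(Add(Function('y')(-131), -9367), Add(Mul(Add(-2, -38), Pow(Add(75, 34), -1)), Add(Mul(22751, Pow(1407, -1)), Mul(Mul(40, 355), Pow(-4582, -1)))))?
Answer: Rational(-41702874671827, 351354633) ≈ -1.1869e+5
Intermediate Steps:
Function('y')(n) = 24 (Function('y')(n) = Add(9, Mul(-1, Add(-108, 93))) = Add(9, Mul(-1, -15)) = Add(9, 15) = 24)
Mul(Add(Function('y')(-131), -9367), Add(Mul(Add(-2, -38), Pow(Add(75, 34), -1)), Add(Mul(22751, Pow(1407, -1)), Mul(Mul(40, 355), Pow(-4582, -1))))) = Mul(Add(24, -9367), Add(Mul(Add(-2, -38), Pow(Add(75, 34), -1)), Add(Mul(22751, Pow(1407, -1)), Mul(Mul(40, 355), Pow(-4582, -1))))) = Mul(-9343, Add(Mul(-40, Pow(109, -1)), Add(Mul(22751, Rational(1, 1407)), Mul(14200, Rational(-1, 4582))))) = Mul(-9343, Add(Mul(-40, Rational(1, 109)), Add(Rational(22751, 1407), Rational(-7100, 2291)))) = Mul(-9343, Add(Rational(-40, 109), Rational(42132841, 3223437))) = Mul(-9343, Rational(4463542189, 351354633)) = Rational(-41702874671827, 351354633)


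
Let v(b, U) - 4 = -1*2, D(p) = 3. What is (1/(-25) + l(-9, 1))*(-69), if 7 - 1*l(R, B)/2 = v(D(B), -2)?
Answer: -17181/25 ≈ -687.24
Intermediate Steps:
v(b, U) = 2 (v(b, U) = 4 - 1*2 = 4 - 2 = 2)
l(R, B) = 10 (l(R, B) = 14 - 2*2 = 14 - 4 = 10)
(1/(-25) + l(-9, 1))*(-69) = (1/(-25) + 10)*(-69) = (-1/25 + 10)*(-69) = (249/25)*(-69) = -17181/25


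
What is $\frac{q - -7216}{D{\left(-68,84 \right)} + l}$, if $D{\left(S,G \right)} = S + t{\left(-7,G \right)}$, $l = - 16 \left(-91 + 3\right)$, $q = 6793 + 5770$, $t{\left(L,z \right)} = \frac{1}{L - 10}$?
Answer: $\frac{112081}{7593} \approx 14.761$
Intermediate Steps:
$t{\left(L,z \right)} = \frac{1}{-10 + L}$
$q = 12563$
$l = 1408$ ($l = \left(-16\right) \left(-88\right) = 1408$)
$D{\left(S,G \right)} = - \frac{1}{17} + S$ ($D{\left(S,G \right)} = S + \frac{1}{-10 - 7} = S + \frac{1}{-17} = S - \frac{1}{17} = - \frac{1}{17} + S$)
$\frac{q - -7216}{D{\left(-68,84 \right)} + l} = \frac{12563 - -7216}{\left(- \frac{1}{17} - 68\right) + 1408} = \frac{12563 + 7216}{- \frac{1157}{17} + 1408} = \frac{19779}{\frac{22779}{17}} = 19779 \cdot \frac{17}{22779} = \frac{112081}{7593}$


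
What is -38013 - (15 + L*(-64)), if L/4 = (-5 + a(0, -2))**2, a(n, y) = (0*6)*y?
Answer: -31628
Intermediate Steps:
a(n, y) = 0 (a(n, y) = 0*y = 0)
L = 100 (L = 4*(-5 + 0)**2 = 4*(-5)**2 = 4*25 = 100)
-38013 - (15 + L*(-64)) = -38013 - (15 + 100*(-64)) = -38013 - (15 - 6400) = -38013 - 1*(-6385) = -38013 + 6385 = -31628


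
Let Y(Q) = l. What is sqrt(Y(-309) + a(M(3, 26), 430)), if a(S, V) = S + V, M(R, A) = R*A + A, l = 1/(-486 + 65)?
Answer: sqrt(94646273)/421 ≈ 23.108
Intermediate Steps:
l = -1/421 (l = 1/(-421) = -1/421 ≈ -0.0023753)
M(R, A) = A + A*R (M(R, A) = A*R + A = A + A*R)
Y(Q) = -1/421
sqrt(Y(-309) + a(M(3, 26), 430)) = sqrt(-1/421 + (26*(1 + 3) + 430)) = sqrt(-1/421 + (26*4 + 430)) = sqrt(-1/421 + (104 + 430)) = sqrt(-1/421 + 534) = sqrt(224813/421) = sqrt(94646273)/421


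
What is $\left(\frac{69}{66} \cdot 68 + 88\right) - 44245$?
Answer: $- \frac{484945}{11} \approx -44086.0$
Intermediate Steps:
$\left(\frac{69}{66} \cdot 68 + 88\right) - 44245 = \left(69 \cdot \frac{1}{66} \cdot 68 + 88\right) - 44245 = \left(\frac{23}{22} \cdot 68 + 88\right) - 44245 = \left(\frac{782}{11} + 88\right) - 44245 = \frac{1750}{11} - 44245 = - \frac{484945}{11}$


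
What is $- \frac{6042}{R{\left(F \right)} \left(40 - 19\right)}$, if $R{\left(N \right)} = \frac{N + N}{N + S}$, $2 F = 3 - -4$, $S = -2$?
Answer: $- \frac{3021}{49} \approx -61.653$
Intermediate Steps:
$F = \frac{7}{2}$ ($F = \frac{3 - -4}{2} = \frac{3 + 4}{2} = \frac{1}{2} \cdot 7 = \frac{7}{2} \approx 3.5$)
$R{\left(N \right)} = \frac{2 N}{-2 + N}$ ($R{\left(N \right)} = \frac{N + N}{N - 2} = \frac{2 N}{-2 + N}$)
$- \frac{6042}{R{\left(F \right)} \left(40 - 19\right)} = - \frac{6042}{2 \cdot \frac{7}{2} \frac{1}{-2 + \frac{7}{2}} \left(40 - 19\right)} = - \frac{6042}{2 \cdot \frac{7}{2} \frac{1}{\frac{3}{2}} \cdot 21} = - \frac{6042}{2 \cdot \frac{7}{2} \cdot \frac{2}{3} \cdot 21} = - \frac{6042}{\frac{14}{3} \cdot 21} = - \frac{6042}{98} = \left(-6042\right) \frac{1}{98} = - \frac{3021}{49}$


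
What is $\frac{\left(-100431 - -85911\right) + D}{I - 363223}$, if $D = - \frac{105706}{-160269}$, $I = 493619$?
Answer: $- \frac{1163500087}{10449218262} \approx -0.11135$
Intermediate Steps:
$D = \frac{105706}{160269}$ ($D = \left(-105706\right) \left(- \frac{1}{160269}\right) = \frac{105706}{160269} \approx 0.65955$)
$\frac{\left(-100431 - -85911\right) + D}{I - 363223} = \frac{\left(-100431 - -85911\right) + \frac{105706}{160269}}{493619 - 363223} = \frac{\left(-100431 + 85911\right) + \frac{105706}{160269}}{130396} = \left(-14520 + \frac{105706}{160269}\right) \frac{1}{130396} = \left(- \frac{2327000174}{160269}\right) \frac{1}{130396} = - \frac{1163500087}{10449218262}$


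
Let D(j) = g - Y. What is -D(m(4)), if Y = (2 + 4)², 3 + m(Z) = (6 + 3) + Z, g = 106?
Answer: -70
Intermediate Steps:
m(Z) = 6 + Z (m(Z) = -3 + ((6 + 3) + Z) = -3 + (9 + Z) = 6 + Z)
Y = 36 (Y = 6² = 36)
D(j) = 70 (D(j) = 106 - 1*36 = 106 - 36 = 70)
-D(m(4)) = -1*70 = -70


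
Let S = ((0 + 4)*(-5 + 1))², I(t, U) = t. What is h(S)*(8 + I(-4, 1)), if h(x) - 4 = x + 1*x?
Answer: 2064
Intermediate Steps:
S = 256 (S = (4*(-4))² = (-16)² = 256)
h(x) = 4 + 2*x (h(x) = 4 + (x + 1*x) = 4 + (x + x) = 4 + 2*x)
h(S)*(8 + I(-4, 1)) = (4 + 2*256)*(8 - 4) = (4 + 512)*4 = 516*4 = 2064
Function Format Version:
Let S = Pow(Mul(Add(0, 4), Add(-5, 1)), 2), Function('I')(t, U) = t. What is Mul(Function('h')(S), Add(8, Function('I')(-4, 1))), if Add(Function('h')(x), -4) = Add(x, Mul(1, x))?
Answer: 2064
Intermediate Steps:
S = 256 (S = Pow(Mul(4, -4), 2) = Pow(-16, 2) = 256)
Function('h')(x) = Add(4, Mul(2, x)) (Function('h')(x) = Add(4, Add(x, Mul(1, x))) = Add(4, Add(x, x)) = Add(4, Mul(2, x)))
Mul(Function('h')(S), Add(8, Function('I')(-4, 1))) = Mul(Add(4, Mul(2, 256)), Add(8, -4)) = Mul(Add(4, 512), 4) = Mul(516, 4) = 2064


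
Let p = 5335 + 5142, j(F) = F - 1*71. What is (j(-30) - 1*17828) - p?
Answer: -28406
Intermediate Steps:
j(F) = -71 + F (j(F) = F - 71 = -71 + F)
p = 10477
(j(-30) - 1*17828) - p = ((-71 - 30) - 1*17828) - 1*10477 = (-101 - 17828) - 10477 = -17929 - 10477 = -28406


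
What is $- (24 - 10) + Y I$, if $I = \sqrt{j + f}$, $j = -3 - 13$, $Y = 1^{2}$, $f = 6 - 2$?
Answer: $-14 + 2 i \sqrt{3} \approx -14.0 + 3.4641 i$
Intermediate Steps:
$f = 4$ ($f = 6 - 2 = 4$)
$Y = 1$
$j = -16$ ($j = -3 - 13 = -16$)
$I = 2 i \sqrt{3}$ ($I = \sqrt{-16 + 4} = \sqrt{-12} = 2 i \sqrt{3} \approx 3.4641 i$)
$- (24 - 10) + Y I = - (24 - 10) + 1 \cdot 2 i \sqrt{3} = \left(-1\right) 14 + 2 i \sqrt{3} = -14 + 2 i \sqrt{3}$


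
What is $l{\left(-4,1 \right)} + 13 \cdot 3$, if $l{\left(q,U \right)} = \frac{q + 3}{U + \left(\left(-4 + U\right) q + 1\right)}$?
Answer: $\frac{545}{14} \approx 38.929$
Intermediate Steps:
$l{\left(q,U \right)} = \frac{3 + q}{1 + U + q \left(-4 + U\right)}$ ($l{\left(q,U \right)} = \frac{3 + q}{U + \left(q \left(-4 + U\right) + 1\right)} = \frac{3 + q}{U + \left(1 + q \left(-4 + U\right)\right)} = \frac{3 + q}{1 + U + q \left(-4 + U\right)}$)
$l{\left(-4,1 \right)} + 13 \cdot 3 = \frac{3 - 4}{1 + 1 - -16 + 1 \left(-4\right)} + 13 \cdot 3 = \frac{1}{1 + 1 + 16 - 4} \left(-1\right) + 39 = \frac{1}{14} \left(-1\right) + 39 = - \frac{1}{14} + 39 = \frac{545}{14}$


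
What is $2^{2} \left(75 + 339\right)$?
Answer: $1656$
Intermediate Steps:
$2^{2} \left(75 + 339\right) = 4 \cdot 414 = 1656$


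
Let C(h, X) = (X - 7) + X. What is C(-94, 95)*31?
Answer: 5673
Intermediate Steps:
C(h, X) = -7 + 2*X (C(h, X) = (-7 + X) + X = -7 + 2*X)
C(-94, 95)*31 = (-7 + 2*95)*31 = (-7 + 190)*31 = 183*31 = 5673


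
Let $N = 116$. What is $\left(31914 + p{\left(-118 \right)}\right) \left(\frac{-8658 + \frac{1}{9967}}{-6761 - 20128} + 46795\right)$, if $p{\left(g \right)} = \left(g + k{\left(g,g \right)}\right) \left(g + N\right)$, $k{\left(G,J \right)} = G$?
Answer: $\frac{406161599670856820}{268002663} \approx 1.5155 \cdot 10^{9}$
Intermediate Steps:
$p{\left(g \right)} = 2 g \left(116 + g\right)$ ($p{\left(g \right)} = \left(g + g\right) \left(g + 116\right) = 2 g \left(116 + g\right)$)
$\left(31914 + p{\left(-118 \right)}\right) \left(\frac{-8658 + \frac{1}{9967}}{-6761 - 20128} + 46795\right) = \left(31914 + 2 \left(-118\right) \left(116 - 118\right)\right) \left(\frac{-8658 + \frac{1}{9967}}{-6761 - 20128} + 46795\right) = \left(31914 + 2 \left(-118\right) \left(-2\right)\right) \left(\frac{-8658 + \frac{1}{9967}}{-26889} + 46795\right) = \left(31914 + 472\right) \left(\left(- \frac{86294285}{9967}\right) \left(- \frac{1}{26889}\right) + 46795\right) = 32386 \left(\frac{86294285}{268002663} + 46795\right) = 32386 \cdot \frac{12541270909370}{268002663} = \frac{406161599670856820}{268002663}$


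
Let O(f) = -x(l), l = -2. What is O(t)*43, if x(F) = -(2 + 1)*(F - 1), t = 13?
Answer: -387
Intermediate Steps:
x(F) = 3 - 3*F (x(F) = -3*(-1 + F) = -(-3 + 3*F) = 3 - 3*F)
O(f) = -9 (O(f) = -(3 - 3*(-2)) = -(3 + 6) = -1*9 = -9)
O(t)*43 = -9*43 = -387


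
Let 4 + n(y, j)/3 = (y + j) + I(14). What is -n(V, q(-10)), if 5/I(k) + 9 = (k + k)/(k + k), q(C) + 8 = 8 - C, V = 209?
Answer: -5145/8 ≈ -643.13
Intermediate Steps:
q(C) = -C (q(C) = -8 + (8 - C) = -C)
I(k) = -5/8 (I(k) = 5/(-9 + (k + k)/(k + k)) = 5/(-9 + (2*k)/((2*k))) = 5/(-9 + (2*k)*(1/(2*k))) = 5/(-9 + 1) = 5/(-8) = 5*(-⅛) = -5/8)
n(y, j) = -111/8 + 3*j + 3*y (n(y, j) = -12 + 3*((y + j) - 5/8) = -12 + 3*((j + y) - 5/8) = -12 + 3*(-5/8 + j + y) = -12 + (-15/8 + 3*j + 3*y) = -111/8 + 3*j + 3*y)
-n(V, q(-10)) = -(-111/8 + 3*(-1*(-10)) + 3*209) = -(-111/8 + 3*10 + 627) = -(-111/8 + 30 + 627) = -1*5145/8 = -5145/8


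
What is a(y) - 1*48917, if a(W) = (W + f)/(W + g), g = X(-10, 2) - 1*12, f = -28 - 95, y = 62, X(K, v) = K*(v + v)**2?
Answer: -5380809/110 ≈ -48916.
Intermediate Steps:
X(K, v) = 4*K*v**2 (X(K, v) = K*(2*v)**2 = K*(4*v**2) = 4*K*v**2)
f = -123
g = -172 (g = 4*(-10)*2**2 - 1*12 = 4*(-10)*4 - 12 = -160 - 12 = -172)
a(W) = (-123 + W)/(-172 + W) (a(W) = (W - 123)/(W - 172) = (-123 + W)/(-172 + W))
a(y) - 1*48917 = (-123 + 62)/(-172 + 62) - 1*48917 = -61/(-110) - 48917 = -1/110*(-61) - 48917 = 61/110 - 48917 = -5380809/110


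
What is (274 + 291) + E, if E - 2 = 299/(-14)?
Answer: 7639/14 ≈ 545.64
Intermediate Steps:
E = -271/14 (E = 2 + 299/(-14) = 2 + 299*(-1/14) = 2 - 299/14 = -271/14 ≈ -19.357)
(274 + 291) + E = (274 + 291) - 271/14 = 565 - 271/14 = 7639/14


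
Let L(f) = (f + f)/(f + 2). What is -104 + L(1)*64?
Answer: -184/3 ≈ -61.333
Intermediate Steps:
L(f) = 2*f/(2 + f) (L(f) = (2*f)/(2 + f) = 2*f/(2 + f))
-104 + L(1)*64 = -104 + (2*1/(2 + 1))*64 = -104 + (2*1/3)*64 = -104 + (2*1*(⅓))*64 = -104 + (⅔)*64 = -104 + 128/3 = -184/3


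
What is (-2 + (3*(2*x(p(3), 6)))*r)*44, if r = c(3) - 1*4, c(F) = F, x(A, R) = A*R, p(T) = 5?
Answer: -8008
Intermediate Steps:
r = -1 (r = 3 - 1*4 = 3 - 4 = -1)
(-2 + (3*(2*x(p(3), 6)))*r)*44 = (-2 + (3*(2*(5*6)))*(-1))*44 = (-2 + (3*(2*30))*(-1))*44 = (-2 + (3*60)*(-1))*44 = (-2 + 180*(-1))*44 = (-2 - 180)*44 = -182*44 = -8008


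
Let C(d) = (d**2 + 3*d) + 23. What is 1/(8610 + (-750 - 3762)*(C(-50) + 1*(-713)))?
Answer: -1/7481310 ≈ -1.3367e-7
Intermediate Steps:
C(d) = 23 + d**2 + 3*d
1/(8610 + (-750 - 3762)*(C(-50) + 1*(-713))) = 1/(8610 + (-750 - 3762)*((23 + (-50)**2 + 3*(-50)) + 1*(-713))) = 1/(8610 - 4512*((23 + 2500 - 150) - 713)) = 1/(8610 - 4512*(2373 - 713)) = 1/(8610 - 4512*1660) = 1/(8610 - 7489920) = 1/(-7481310) = -1/7481310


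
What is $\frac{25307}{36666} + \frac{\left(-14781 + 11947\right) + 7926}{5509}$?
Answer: $\frac{46588505}{28856142} \approx 1.6145$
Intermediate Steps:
$\frac{25307}{36666} + \frac{\left(-14781 + 11947\right) + 7926}{5509} = 25307 \cdot \frac{1}{36666} + \left(-2834 + 7926\right) \frac{1}{5509} = \frac{25307}{36666} + 5092 \cdot \frac{1}{5509} = \frac{25307}{36666} + \frac{5092}{5509} = \frac{46588505}{28856142}$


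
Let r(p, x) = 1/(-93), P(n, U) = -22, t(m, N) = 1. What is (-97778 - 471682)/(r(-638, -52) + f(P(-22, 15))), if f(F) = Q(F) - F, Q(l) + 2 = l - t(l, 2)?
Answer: 2647989/14 ≈ 1.8914e+5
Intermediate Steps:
Q(l) = -3 + l (Q(l) = -2 + (l - 1*1) = -2 + (l - 1) = -2 + (-1 + l) = -3 + l)
r(p, x) = -1/93
f(F) = -3 (f(F) = (-3 + F) - F = -3)
(-97778 - 471682)/(r(-638, -52) + f(P(-22, 15))) = (-97778 - 471682)/(-1/93 - 3) = -569460/(-280/93) = -569460*(-93/280) = 2647989/14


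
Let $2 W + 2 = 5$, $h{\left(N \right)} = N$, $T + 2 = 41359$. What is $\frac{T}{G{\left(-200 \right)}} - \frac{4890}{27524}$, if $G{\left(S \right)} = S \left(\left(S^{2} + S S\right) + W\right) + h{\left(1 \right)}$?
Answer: $- \frac{5669983727}{31456587834} \approx -0.18025$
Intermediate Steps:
$T = 41357$ ($T = -2 + 41359 = 41357$)
$W = \frac{3}{2}$ ($W = -1 + \frac{1}{2} \cdot 5 = -1 + \frac{5}{2} = \frac{3}{2} \approx 1.5$)
$G{\left(S \right)} = 1 + S \left(\frac{3}{2} + 2 S^{2}\right)$ ($G{\left(S \right)} = S \left(\left(S^{2} + S S\right) + \frac{3}{2}\right) + 1 = S \left(\left(S^{2} + S^{2}\right) + \frac{3}{2}\right) + 1 = S \left(2 S^{2} + \frac{3}{2}\right) + 1 = S \left(\frac{3}{2} + 2 S^{2}\right) + 1 = 1 + S \left(\frac{3}{2} + 2 S^{2}\right)$)
$\frac{T}{G{\left(-200 \right)}} - \frac{4890}{27524} = \frac{41357}{1 + 2 \left(-200\right)^{3} + \frac{3}{2} \left(-200\right)} - \frac{4890}{27524} = \frac{41357}{1 + 2 \left(-8000000\right) - 300} - \frac{2445}{13762} = \frac{41357}{1 - 16000000 - 300} - \frac{2445}{13762} = \frac{41357}{-16000299} - \frac{2445}{13762} = 41357 \left(- \frac{1}{16000299}\right) - \frac{2445}{13762} = - \frac{41357}{16000299} - \frac{2445}{13762} = - \frac{5669983727}{31456587834}$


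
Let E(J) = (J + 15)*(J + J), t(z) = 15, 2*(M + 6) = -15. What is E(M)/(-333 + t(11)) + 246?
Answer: 52179/212 ≈ 246.13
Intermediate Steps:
M = -27/2 (M = -6 + (1/2)*(-15) = -6 - 15/2 = -27/2 ≈ -13.500)
E(J) = 2*J*(15 + J) (E(J) = (15 + J)*(2*J) = 2*J*(15 + J))
E(M)/(-333 + t(11)) + 246 = (2*(-27/2)*(15 - 27/2))/(-333 + 15) + 246 = (2*(-27/2)*(3/2))/(-318) + 246 = -81/2*(-1/318) + 246 = 27/212 + 246 = 52179/212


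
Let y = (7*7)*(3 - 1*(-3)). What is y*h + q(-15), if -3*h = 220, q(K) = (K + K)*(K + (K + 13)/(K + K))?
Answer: -21112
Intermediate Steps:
q(K) = 2*K*(K + (13 + K)/(2*K)) (q(K) = (2*K)*(K + (13 + K)/((2*K))) = (2*K)*(K + (13 + K)*(1/(2*K))) = (2*K)*(K + (13 + K)/(2*K)) = 2*K*(K + (13 + K)/(2*K)))
y = 294 (y = 49*(3 + 3) = 49*6 = 294)
h = -220/3 (h = -⅓*220 = -220/3 ≈ -73.333)
y*h + q(-15) = 294*(-220/3) + (13 - 15 + 2*(-15)²) = -21560 + (13 - 15 + 2*225) = -21560 + (13 - 15 + 450) = -21560 + 448 = -21112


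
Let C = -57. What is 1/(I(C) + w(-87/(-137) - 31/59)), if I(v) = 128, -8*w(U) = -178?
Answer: 4/601 ≈ 0.0066556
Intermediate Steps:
w(U) = 89/4 (w(U) = -⅛*(-178) = 89/4)
1/(I(C) + w(-87/(-137) - 31/59)) = 1/(128 + 89/4) = 1/(601/4) = 4/601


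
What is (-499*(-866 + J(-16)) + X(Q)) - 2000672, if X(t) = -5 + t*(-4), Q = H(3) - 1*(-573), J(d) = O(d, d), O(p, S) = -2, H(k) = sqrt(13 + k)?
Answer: -1569853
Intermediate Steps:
J(d) = -2
Q = 577 (Q = sqrt(13 + 3) - 1*(-573) = sqrt(16) + 573 = 4 + 573 = 577)
X(t) = -5 - 4*t
(-499*(-866 + J(-16)) + X(Q)) - 2000672 = (-499*(-866 - 2) + (-5 - 4*577)) - 2000672 = (-499*(-868) + (-5 - 2308)) - 2000672 = (433132 - 2313) - 2000672 = 430819 - 2000672 = -1569853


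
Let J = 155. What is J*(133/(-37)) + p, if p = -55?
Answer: -22650/37 ≈ -612.16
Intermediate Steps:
J*(133/(-37)) + p = 155*(133/(-37)) - 55 = 155*(133*(-1/37)) - 55 = 155*(-133/37) - 55 = -20615/37 - 55 = -22650/37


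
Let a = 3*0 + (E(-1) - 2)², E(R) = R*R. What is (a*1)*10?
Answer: 10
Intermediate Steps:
E(R) = R²
a = 1 (a = 3*0 + ((-1)² - 2)² = 0 + (1 - 2)² = 0 + (-1)² = 0 + 1 = 1)
(a*1)*10 = (1*1)*10 = 1*10 = 10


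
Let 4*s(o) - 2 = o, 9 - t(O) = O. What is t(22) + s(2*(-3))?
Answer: -14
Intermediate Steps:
t(O) = 9 - O
s(o) = ½ + o/4
t(22) + s(2*(-3)) = (9 - 1*22) + (½ + (2*(-3))/4) = (9 - 22) + (½ + (¼)*(-6)) = -13 + (½ - 3/2) = -13 - 1 = -14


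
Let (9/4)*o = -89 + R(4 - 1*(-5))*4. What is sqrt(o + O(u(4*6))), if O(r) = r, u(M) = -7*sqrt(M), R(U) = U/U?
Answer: sqrt(-340 - 126*sqrt(6))/3 ≈ 8.4894*I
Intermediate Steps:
R(U) = 1
o = -340/9 (o = 4*(-89 + 1*4)/9 = 4*(-89 + 4)/9 = (4/9)*(-85) = -340/9 ≈ -37.778)
sqrt(o + O(u(4*6))) = sqrt(-340/9 - 7*2*sqrt(6)) = sqrt(-340/9 - 14*sqrt(6))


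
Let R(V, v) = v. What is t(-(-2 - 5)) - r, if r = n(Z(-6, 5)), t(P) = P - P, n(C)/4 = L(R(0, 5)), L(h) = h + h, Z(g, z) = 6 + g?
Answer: -40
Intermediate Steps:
L(h) = 2*h
n(C) = 40 (n(C) = 4*(2*5) = 4*10 = 40)
t(P) = 0
r = 40
t(-(-2 - 5)) - r = 0 - 1*40 = 0 - 40 = -40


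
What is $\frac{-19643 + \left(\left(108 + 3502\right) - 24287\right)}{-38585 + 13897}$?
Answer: $\frac{2520}{1543} \approx 1.6332$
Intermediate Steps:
$\frac{-19643 + \left(\left(108 + 3502\right) - 24287\right)}{-38585 + 13897} = \frac{-19643 + \left(3610 - 24287\right)}{-24688} = \left(-19643 - 20677\right) \left(- \frac{1}{24688}\right) = \left(-40320\right) \left(- \frac{1}{24688}\right) = \frac{2520}{1543}$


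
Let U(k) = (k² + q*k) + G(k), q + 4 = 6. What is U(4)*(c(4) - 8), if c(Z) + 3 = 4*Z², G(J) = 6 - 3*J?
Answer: 954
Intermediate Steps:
q = 2 (q = -4 + 6 = 2)
U(k) = 6 + k² - k (U(k) = (k² + 2*k) + (6 - 3*k) = 6 + k² - k)
c(Z) = -3 + 4*Z²
U(4)*(c(4) - 8) = (6 + 4² - 1*4)*((-3 + 4*4²) - 8) = (6 + 16 - 4)*((-3 + 4*16) - 8) = 18*((-3 + 64) - 8) = 18*(61 - 8) = 18*53 = 954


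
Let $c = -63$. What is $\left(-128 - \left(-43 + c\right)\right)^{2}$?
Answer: $484$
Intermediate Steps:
$\left(-128 - \left(-43 + c\right)\right)^{2} = \left(-128 + \left(43 - -63\right)\right)^{2} = \left(-128 + \left(43 + 63\right)\right)^{2} = \left(-128 + 106\right)^{2} = \left(-22\right)^{2} = 484$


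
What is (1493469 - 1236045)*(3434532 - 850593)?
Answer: 665167913136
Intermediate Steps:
(1493469 - 1236045)*(3434532 - 850593) = 257424*2583939 = 665167913136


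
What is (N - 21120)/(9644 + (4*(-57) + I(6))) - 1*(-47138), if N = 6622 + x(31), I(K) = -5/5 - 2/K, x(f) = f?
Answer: 57883577/1228 ≈ 47136.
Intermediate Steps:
I(K) = -1 - 2/K (I(K) = -5*1/5 - 2/K = -1 - 2/K)
N = 6653 (N = 6622 + 31 = 6653)
(N - 21120)/(9644 + (4*(-57) + I(6))) - 1*(-47138) = (6653 - 21120)/(9644 + (4*(-57) + (-2 - 1*6)/6)) - 1*(-47138) = -14467/(9644 + (-228 + (-2 - 6)/6)) + 47138 = -14467/(9644 + (-228 + (1/6)*(-8))) + 47138 = -14467/(9644 + (-228 - 4/3)) + 47138 = -14467/(9644 - 688/3) + 47138 = -14467/28244/3 + 47138 = -14467*3/28244 + 47138 = -1887/1228 + 47138 = 57883577/1228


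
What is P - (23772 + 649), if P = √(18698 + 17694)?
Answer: -24421 + 2*√9098 ≈ -24230.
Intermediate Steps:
P = 2*√9098 (P = √36392 = 2*√9098 ≈ 190.77)
P - (23772 + 649) = 2*√9098 - (23772 + 649) = 2*√9098 - 1*24421 = 2*√9098 - 24421 = -24421 + 2*√9098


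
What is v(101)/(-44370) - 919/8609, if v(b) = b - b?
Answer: -919/8609 ≈ -0.10675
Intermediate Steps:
v(b) = 0
v(101)/(-44370) - 919/8609 = 0/(-44370) - 919/8609 = 0*(-1/44370) - 919*1/8609 = 0 - 919/8609 = -919/8609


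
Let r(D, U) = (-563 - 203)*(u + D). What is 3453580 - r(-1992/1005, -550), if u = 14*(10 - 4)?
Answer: 1177995916/335 ≈ 3.5164e+6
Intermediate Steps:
u = 84 (u = 14*6 = 84)
r(D, U) = -64344 - 766*D (r(D, U) = (-563 - 203)*(84 + D) = -766*(84 + D) = -64344 - 766*D)
3453580 - r(-1992/1005, -550) = 3453580 - (-64344 - (-1525872)/1005) = 3453580 - (-64344 - 766*(-664/335)) = 3453580 - (-64344 + 508624/335) = 3453580 - 1*(-21046616/335) = 3453580 + 21046616/335 = 1177995916/335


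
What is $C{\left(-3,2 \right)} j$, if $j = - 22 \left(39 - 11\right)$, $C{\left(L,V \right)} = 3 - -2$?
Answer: $-3080$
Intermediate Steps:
$C{\left(L,V \right)} = 5$ ($C{\left(L,V \right)} = 3 + 2 = 5$)
$j = -616$ ($j = \left(-22\right) 28 = -616$)
$C{\left(-3,2 \right)} j = 5 \left(-616\right) = -3080$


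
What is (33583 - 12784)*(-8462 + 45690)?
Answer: 774305172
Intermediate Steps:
(33583 - 12784)*(-8462 + 45690) = 20799*37228 = 774305172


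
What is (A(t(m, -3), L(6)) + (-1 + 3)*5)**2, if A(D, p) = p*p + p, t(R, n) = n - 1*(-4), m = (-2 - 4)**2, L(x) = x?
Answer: 2704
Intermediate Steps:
m = 36 (m = (-6)**2 = 36)
t(R, n) = 4 + n (t(R, n) = n + 4 = 4 + n)
A(D, p) = p + p**2 (A(D, p) = p**2 + p = p + p**2)
(A(t(m, -3), L(6)) + (-1 + 3)*5)**2 = (6*(1 + 6) + (-1 + 3)*5)**2 = (6*7 + 2*5)**2 = (42 + 10)**2 = 52**2 = 2704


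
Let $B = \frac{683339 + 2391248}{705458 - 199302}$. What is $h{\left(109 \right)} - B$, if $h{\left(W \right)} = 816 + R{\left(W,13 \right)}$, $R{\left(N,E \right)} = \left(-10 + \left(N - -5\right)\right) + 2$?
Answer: $\frac{463601245}{506156} \approx 915.93$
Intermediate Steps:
$R{\left(N,E \right)} = -3 + N$ ($R{\left(N,E \right)} = \left(-10 + \left(N + 5\right)\right) + 2 = \left(-10 + \left(5 + N\right)\right) + 2 = \left(-5 + N\right) + 2 = -3 + N$)
$B = \frac{3074587}{506156} \approx 6.0744$
$h{\left(W \right)} = 813 + W$ ($h{\left(W \right)} = 816 + \left(-3 + W\right) = 813 + W$)
$h{\left(109 \right)} - B = \left(813 + 109\right) - \frac{3074587}{506156} = 922 - \frac{3074587}{506156} = \frac{463601245}{506156}$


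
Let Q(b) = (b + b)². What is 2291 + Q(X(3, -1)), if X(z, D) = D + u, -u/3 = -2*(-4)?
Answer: 4791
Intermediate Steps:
u = -24 (u = -(-6)*(-4) = -3*8 = -24)
X(z, D) = -24 + D (X(z, D) = D - 24 = -24 + D)
Q(b) = 4*b² (Q(b) = (2*b)² = 4*b²)
2291 + Q(X(3, -1)) = 2291 + 4*(-24 - 1)² = 2291 + 4*(-25)² = 2291 + 4*625 = 2291 + 2500 = 4791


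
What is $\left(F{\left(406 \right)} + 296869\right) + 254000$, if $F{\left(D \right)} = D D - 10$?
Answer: $715695$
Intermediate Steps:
$F{\left(D \right)} = -10 + D^{2}$ ($F{\left(D \right)} = D^{2} - 10 = -10 + D^{2}$)
$\left(F{\left(406 \right)} + 296869\right) + 254000 = \left(\left(-10 + 406^{2}\right) + 296869\right) + 254000 = \left(\left(-10 + 164836\right) + 296869\right) + 254000 = \left(164826 + 296869\right) + 254000 = 461695 + 254000 = 715695$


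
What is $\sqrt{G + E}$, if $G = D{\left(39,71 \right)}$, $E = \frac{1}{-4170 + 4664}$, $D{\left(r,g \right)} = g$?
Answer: $\frac{5 \sqrt{693082}}{494} \approx 8.4263$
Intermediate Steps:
$E = \frac{1}{494} \approx 0.0020243$
$G = 71$
$\sqrt{G + E} = \sqrt{71 + \frac{1}{494}} = \sqrt{\frac{35075}{494}} = \frac{5 \sqrt{693082}}{494}$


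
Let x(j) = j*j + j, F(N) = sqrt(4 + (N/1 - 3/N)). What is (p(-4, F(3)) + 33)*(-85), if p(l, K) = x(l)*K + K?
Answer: -2805 - 1105*sqrt(6) ≈ -5511.7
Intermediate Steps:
F(N) = sqrt(4 + N - 3/N) (F(N) = sqrt(4 + (N*1 - 3/N)) = sqrt(4 + (N - 3/N)) = sqrt(4 + N - 3/N))
x(j) = j + j**2 (x(j) = j**2 + j = j + j**2)
p(l, K) = K + K*l*(1 + l) (p(l, K) = (l*(1 + l))*K + K = K*l*(1 + l) + K = K + K*l*(1 + l))
(p(-4, F(3)) + 33)*(-85) = (sqrt(4 + 3 - 3/3)*(1 - 4*(1 - 4)) + 33)*(-85) = (sqrt(4 + 3 - 3*1/3)*(1 - 4*(-3)) + 33)*(-85) = (sqrt(4 + 3 - 1)*(1 + 12) + 33)*(-85) = (sqrt(6)*13 + 33)*(-85) = (13*sqrt(6) + 33)*(-85) = (33 + 13*sqrt(6))*(-85) = -2805 - 1105*sqrt(6)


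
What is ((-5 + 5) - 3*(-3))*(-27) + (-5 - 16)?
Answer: -264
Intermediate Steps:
((-5 + 5) - 3*(-3))*(-27) + (-5 - 16) = (0 + 9)*(-27) - 21 = 9*(-27) - 21 = -243 - 21 = -264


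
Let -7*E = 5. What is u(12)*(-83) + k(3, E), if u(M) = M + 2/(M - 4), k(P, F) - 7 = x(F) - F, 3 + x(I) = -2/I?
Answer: -141293/140 ≈ -1009.2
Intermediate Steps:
E = -5/7 (E = -⅐*5 = -5/7 ≈ -0.71429)
x(I) = -3 - 2/I
k(P, F) = 4 - F - 2/F (k(P, F) = 7 + ((-3 - 2/F) - F) = 7 + (-3 - F - 2/F) = 4 - F - 2/F)
u(M) = M + 2/(-4 + M)
u(12)*(-83) + k(3, E) = ((2 + 12² - 4*12)/(-4 + 12))*(-83) + (4 - 1*(-5/7) - 2/(-5/7)) = ((2 + 144 - 48)/8)*(-83) + (4 + 5/7 - 2*(-7/5)) = ((⅛)*98)*(-83) + (4 + 5/7 + 14/5) = (49/4)*(-83) + 263/35 = -4067/4 + 263/35 = -141293/140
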